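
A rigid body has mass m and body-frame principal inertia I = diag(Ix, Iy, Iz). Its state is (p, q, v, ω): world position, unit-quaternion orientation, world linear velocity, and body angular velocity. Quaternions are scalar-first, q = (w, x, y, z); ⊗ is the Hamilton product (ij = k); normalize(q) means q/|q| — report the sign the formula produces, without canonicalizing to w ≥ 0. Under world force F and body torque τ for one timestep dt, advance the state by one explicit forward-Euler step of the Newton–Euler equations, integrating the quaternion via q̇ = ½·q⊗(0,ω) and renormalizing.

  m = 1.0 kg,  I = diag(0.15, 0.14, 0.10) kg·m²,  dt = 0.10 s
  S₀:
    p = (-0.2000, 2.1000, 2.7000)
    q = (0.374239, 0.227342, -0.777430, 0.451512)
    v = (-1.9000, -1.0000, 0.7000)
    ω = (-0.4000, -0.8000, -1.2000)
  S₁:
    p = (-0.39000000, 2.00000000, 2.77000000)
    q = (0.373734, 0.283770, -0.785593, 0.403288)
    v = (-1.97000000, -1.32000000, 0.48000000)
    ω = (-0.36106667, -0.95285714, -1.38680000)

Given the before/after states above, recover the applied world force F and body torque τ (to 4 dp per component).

F = (-0.7000, -3.2000, -2.2000)
τ = (0.0200, -0.1900, -0.1900)

rate change Δω = (0.03893333, -0.15285714, -0.18680000)
τ = I·(Δω/dt) + ω₀×(Iω₀) = (0.0200, -0.1900, -0.1900)
v₁ − v₀ = (-0.07000000, -0.32000000, -0.22000000)
F = m·Δv/dt = (-0.7000, -3.2000, -2.2000)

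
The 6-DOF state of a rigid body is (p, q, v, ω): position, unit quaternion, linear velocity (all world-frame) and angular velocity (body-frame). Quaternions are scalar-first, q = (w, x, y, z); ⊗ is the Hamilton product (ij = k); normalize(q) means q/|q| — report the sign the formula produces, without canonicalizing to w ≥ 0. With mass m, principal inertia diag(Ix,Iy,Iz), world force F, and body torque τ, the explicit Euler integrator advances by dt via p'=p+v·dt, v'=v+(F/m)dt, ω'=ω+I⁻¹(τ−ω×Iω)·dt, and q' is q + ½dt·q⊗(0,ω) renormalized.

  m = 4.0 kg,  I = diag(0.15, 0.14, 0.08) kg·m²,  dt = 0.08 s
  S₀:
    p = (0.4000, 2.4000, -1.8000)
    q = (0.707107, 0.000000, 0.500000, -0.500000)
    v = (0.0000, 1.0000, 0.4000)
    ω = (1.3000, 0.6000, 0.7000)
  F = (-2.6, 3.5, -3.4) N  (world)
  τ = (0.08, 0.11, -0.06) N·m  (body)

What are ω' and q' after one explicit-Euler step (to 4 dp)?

ω' = (1.3561, 0.6265, 0.6478)
q' = (0.7077, 0.0626, 0.4900, -0.5052)

(τ − ω×Iω)/I = (0.7013, 0.3307, -0.6525)
new body rate ω' = (1.3561, 0.6265, 0.6478)
q⊗(0,ω) = (0.0500000, 1.5692391, -0.2257358, -0.1550251)
q' = normalize(q + ½dt·q⊗(0,ω)) = (0.7077, 0.0626, 0.4900, -0.5052)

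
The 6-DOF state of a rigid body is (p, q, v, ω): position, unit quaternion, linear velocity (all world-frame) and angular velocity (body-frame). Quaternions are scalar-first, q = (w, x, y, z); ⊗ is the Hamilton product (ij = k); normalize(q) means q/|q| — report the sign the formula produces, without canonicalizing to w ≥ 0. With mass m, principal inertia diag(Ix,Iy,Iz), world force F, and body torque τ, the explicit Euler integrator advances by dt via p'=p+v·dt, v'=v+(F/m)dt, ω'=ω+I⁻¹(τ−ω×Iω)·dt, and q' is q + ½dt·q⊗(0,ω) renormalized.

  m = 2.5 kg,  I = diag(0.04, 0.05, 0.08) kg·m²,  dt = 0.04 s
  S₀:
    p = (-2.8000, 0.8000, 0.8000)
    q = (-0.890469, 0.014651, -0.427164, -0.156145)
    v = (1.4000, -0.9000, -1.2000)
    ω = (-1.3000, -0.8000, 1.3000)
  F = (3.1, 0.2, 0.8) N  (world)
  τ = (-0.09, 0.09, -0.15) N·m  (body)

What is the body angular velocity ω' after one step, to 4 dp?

ω' = (-1.3588, -0.7821, 1.2198)

angular accel α = (-1.4700, 0.4480, -2.0050)
ω' = ω + α·dt = (-1.3588, -0.7821, 1.2198)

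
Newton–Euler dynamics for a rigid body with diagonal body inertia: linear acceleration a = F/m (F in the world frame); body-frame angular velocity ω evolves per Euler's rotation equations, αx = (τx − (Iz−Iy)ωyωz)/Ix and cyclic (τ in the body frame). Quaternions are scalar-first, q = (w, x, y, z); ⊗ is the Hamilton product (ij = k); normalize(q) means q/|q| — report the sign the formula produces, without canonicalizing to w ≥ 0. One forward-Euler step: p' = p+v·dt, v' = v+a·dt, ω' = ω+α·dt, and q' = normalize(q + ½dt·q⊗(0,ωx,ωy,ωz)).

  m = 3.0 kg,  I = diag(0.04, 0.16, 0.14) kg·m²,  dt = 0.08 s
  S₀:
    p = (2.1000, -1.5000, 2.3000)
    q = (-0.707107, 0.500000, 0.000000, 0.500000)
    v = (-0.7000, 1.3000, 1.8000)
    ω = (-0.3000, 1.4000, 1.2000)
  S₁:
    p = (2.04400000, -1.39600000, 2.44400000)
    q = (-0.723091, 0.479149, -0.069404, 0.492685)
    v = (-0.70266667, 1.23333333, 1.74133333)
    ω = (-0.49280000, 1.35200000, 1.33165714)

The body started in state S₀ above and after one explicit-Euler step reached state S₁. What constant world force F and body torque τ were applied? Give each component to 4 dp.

rate change Δω = (-0.19280000, -0.04800000, 0.13165714)
gyro term ω₀×Iω₀ = (-0.0336, 0.0360, -0.0504)
I·α + gyro = (-0.1300, -0.0600, 0.1800)
Δv = v₁−v₀ = (-0.00266667, -0.06666667, -0.05866667)
applied force F = (-0.1000, -2.5000, -2.2000)

F = (-0.1000, -2.5000, -2.2000)
τ = (-0.1300, -0.0600, 0.1800)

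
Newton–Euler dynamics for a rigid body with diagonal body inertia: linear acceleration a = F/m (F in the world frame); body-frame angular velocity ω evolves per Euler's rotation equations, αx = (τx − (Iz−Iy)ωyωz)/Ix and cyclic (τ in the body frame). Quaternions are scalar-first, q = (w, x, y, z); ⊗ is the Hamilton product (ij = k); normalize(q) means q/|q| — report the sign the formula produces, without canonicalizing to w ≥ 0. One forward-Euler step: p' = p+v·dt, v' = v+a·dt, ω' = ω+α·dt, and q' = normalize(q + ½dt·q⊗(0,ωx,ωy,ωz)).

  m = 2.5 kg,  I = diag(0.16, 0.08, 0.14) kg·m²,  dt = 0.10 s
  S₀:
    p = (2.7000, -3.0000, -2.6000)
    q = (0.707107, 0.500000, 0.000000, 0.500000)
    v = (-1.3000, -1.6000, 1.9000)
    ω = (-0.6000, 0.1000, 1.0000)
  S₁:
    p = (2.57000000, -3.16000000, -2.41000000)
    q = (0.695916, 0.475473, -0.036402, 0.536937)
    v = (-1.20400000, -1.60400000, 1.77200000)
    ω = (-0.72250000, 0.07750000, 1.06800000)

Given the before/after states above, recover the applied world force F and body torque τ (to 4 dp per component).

F = (2.4000, -0.1000, -3.2000)
τ = (-0.1900, -0.0300, 0.1000)

v₁ − v₀ = (0.09600000, -0.00400000, -0.12800000)
applied force F = (2.4000, -0.1000, -3.2000)
Δω = ω₁−ω₀ = (-0.12250000, -0.02250000, 0.06800000)
gyro term ω₀×Iω₀ = (0.0060, -0.0120, 0.0048)
τ = I·(Δω/dt) + ω₀×(Iω₀) = (-0.1900, -0.0300, 0.1000)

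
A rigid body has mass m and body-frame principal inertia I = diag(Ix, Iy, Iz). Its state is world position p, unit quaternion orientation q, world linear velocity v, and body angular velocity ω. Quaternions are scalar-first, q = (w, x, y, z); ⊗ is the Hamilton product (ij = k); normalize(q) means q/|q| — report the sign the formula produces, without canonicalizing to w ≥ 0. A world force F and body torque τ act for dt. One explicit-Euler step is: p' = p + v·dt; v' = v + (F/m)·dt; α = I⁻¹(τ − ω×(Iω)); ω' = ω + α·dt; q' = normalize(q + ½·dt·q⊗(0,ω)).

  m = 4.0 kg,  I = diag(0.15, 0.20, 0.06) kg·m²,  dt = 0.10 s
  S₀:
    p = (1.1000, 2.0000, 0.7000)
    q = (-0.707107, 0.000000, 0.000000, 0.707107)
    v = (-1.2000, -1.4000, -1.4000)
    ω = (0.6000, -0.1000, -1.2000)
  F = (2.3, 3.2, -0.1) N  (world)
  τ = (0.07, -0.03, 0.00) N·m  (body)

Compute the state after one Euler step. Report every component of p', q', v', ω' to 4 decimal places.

precession coupling ω×(Iω) = (-0.0168, -0.0648, -0.0030)
α = I⁻¹(τ − ω×Iω) = (0.5787, 0.1740, 0.0500)
ω' = ω + α·dt = (0.6579, -0.0826, -1.1950)
2q̇ = q⊗(0,ω) = (0.8485284, -0.3535535, 0.4949749, 0.8485284)
updated quaternion q' = (-0.6632, -0.0176, 0.0247, 0.7478)
new position p' = (0.9800, 1.8600, 0.5600)
v + (F/m)dt = (-1.1425, -1.3200, -1.4025)

p' = (0.9800, 1.8600, 0.5600)
q' = (-0.6632, -0.0176, 0.0247, 0.7478)
v' = (-1.1425, -1.3200, -1.4025)
ω' = (0.6579, -0.0826, -1.1950)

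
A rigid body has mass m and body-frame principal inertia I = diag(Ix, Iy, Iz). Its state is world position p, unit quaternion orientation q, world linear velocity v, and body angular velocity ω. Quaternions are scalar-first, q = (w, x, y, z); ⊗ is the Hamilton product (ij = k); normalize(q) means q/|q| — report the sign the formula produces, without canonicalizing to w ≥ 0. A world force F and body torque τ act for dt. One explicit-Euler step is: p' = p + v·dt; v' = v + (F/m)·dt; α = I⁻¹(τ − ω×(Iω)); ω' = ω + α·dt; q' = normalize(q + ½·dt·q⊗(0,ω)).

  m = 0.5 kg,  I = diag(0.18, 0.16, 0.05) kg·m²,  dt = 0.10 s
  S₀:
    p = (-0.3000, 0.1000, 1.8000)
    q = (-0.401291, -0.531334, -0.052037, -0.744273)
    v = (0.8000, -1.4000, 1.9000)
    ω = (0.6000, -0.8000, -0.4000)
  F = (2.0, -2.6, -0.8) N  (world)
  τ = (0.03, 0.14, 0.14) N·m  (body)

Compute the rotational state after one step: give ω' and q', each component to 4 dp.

ω' = (0.6362, -0.6930, -0.1392)
q' = (-0.4017, -0.5713, -0.0688, -0.7124)

(τ − ω×Iω)/I = (0.3622, 1.0700, 2.6080)
new body rate ω' = (0.6362, -0.6930, -0.1392)
Hamilton product q⊗(0,ω) = (-0.0205384, -0.8153782, -0.3380646, 0.6168058)
updated quaternion q' = (-0.4017, -0.5713, -0.0688, -0.7124)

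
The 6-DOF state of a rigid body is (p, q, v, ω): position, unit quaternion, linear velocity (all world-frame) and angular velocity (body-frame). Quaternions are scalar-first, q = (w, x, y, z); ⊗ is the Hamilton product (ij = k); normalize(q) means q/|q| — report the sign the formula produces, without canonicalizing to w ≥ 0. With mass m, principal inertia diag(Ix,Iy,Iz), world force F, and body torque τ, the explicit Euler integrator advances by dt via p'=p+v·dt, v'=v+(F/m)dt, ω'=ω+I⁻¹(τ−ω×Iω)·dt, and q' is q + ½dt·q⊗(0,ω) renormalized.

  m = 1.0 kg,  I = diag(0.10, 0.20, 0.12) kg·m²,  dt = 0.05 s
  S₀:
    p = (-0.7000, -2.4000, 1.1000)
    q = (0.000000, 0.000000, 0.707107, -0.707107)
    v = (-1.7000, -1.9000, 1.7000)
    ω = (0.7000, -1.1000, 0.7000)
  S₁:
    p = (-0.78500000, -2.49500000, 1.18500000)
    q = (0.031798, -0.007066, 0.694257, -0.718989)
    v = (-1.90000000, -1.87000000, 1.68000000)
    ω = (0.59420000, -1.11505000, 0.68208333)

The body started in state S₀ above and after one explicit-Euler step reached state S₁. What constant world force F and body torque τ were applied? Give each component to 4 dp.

ω₁ − ω₀ = (-0.10580000, -0.01505000, -0.01791667)
τ = I·(Δω/dt) + ω₀×(Iω₀) = (-0.1500, -0.0700, -0.1200)
Δv = v₁−v₀ = (-0.20000000, 0.03000000, -0.02000000)
m·(v₁−v₀)/dt = (-4.0000, 0.6000, -0.4000)

F = (-4.0000, 0.6000, -0.4000)
τ = (-0.1500, -0.0700, -0.1200)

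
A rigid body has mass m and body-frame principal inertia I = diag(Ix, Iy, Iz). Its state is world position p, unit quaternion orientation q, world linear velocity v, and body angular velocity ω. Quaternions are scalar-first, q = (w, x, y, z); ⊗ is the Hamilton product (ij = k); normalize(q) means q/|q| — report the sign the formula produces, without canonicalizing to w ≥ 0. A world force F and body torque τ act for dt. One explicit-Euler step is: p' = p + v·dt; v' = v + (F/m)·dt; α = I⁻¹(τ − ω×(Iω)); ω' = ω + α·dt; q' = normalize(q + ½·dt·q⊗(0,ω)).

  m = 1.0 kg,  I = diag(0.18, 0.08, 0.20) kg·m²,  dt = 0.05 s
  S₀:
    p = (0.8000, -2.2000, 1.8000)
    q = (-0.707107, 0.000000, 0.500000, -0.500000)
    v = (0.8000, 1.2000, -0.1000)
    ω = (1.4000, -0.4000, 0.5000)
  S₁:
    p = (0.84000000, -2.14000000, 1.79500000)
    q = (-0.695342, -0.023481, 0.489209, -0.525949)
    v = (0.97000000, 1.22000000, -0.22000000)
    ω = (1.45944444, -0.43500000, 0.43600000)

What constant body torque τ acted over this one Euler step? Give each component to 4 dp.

rate change Δω = (0.05944444, -0.03500000, -0.06400000)
precession coupling = (-0.0240, -0.0140, 0.0560)
I·α + gyro = (0.1900, -0.0700, -0.2000)

τ = (0.1900, -0.0700, -0.2000)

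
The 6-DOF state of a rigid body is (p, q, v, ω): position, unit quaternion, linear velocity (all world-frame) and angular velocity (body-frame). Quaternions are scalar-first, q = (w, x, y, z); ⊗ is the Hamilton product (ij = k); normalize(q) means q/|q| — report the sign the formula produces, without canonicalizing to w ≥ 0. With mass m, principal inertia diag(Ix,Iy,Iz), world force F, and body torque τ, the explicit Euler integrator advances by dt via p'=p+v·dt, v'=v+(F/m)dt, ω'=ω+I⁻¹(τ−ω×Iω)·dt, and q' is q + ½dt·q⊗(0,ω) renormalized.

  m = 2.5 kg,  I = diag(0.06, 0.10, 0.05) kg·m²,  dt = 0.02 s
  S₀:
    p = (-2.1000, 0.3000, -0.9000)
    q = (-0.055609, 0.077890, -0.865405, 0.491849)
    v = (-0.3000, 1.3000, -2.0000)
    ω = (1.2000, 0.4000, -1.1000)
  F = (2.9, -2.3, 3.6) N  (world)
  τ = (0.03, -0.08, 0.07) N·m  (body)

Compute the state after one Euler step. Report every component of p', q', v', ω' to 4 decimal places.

p + v·dt = (-2.1060, 0.3260, -0.9400)
v + (F/m)dt = (-0.2768, 1.2816, -1.9712)
(τ − ω×Iω)/I = (0.1333, -0.6680, 1.0160)
new body rate ω' = (1.2027, 0.3866, -1.0797)
2q̇ = q⊗(0,ω) = (0.7937279, 0.6884751, 0.6536542, 1.1308119)
q + ½dt·q⊗(0,ω), renormalized = (-0.0477, 0.0848, -0.8587, 0.5031)

p' = (-2.1060, 0.3260, -0.9400)
q' = (-0.0477, 0.0848, -0.8587, 0.5031)
v' = (-0.2768, 1.2816, -1.9712)
ω' = (1.2027, 0.3866, -1.0797)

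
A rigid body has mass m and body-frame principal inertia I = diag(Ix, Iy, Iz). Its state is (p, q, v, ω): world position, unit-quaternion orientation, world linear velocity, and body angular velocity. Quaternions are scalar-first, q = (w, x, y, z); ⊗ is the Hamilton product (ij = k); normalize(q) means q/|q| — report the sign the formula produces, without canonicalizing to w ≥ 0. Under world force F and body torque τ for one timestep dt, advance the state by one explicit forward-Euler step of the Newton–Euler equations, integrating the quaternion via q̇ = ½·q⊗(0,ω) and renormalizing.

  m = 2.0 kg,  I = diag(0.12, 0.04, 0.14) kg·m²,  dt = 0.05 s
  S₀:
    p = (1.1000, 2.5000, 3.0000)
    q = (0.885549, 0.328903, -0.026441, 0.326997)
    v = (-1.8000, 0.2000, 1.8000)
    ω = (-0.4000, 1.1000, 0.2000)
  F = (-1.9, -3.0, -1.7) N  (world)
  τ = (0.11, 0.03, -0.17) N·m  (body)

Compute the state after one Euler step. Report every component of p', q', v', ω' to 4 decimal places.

p' = (1.0100, 2.5100, 3.0900)
q' = (0.8875, 0.3108, -0.0070, 0.3401)
v' = (-1.8475, 0.1250, 1.7575)
ω' = (-0.3633, 1.1355, 0.1267)

gyro term ω×Iω = (0.0220, 0.0016, 0.0352)
α = I⁻¹(τ − ω×Iω) = (0.7333, 0.7100, -1.4657)
ω' = ω + α·dt = (-0.3633, 1.1355, 0.1267)
2q̇ = q⊗(0,ω) = (0.0952469, -0.7192045, 0.7775245, 0.5283267)
q + ½dt·q⊗(0,ω), renormalized = (0.8875, 0.3108, -0.0070, 0.3401)
a = F/m = (-0.9500, -1.5000, -0.8500)
p' = p + v·dt = (1.0100, 2.5100, 3.0900)
v + (F/m)dt = (-1.8475, 0.1250, 1.7575)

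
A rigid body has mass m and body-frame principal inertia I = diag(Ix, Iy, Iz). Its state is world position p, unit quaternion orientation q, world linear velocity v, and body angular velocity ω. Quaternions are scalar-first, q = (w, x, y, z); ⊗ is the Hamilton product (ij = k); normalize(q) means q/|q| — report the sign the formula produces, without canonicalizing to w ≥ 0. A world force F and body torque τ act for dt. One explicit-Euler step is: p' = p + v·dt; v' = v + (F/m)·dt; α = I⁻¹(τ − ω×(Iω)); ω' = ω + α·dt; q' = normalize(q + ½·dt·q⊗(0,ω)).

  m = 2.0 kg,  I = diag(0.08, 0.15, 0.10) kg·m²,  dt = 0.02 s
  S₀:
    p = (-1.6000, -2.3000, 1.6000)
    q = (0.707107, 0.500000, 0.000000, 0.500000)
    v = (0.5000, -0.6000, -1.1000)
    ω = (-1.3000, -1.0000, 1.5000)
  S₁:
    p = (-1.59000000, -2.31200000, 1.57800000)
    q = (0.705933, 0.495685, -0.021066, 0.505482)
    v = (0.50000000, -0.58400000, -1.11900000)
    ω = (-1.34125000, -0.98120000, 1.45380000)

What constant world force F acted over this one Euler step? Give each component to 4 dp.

F = (0.0000, 1.6000, -1.9000)

velocity change Δv = (0.00000000, 0.01600000, -0.01900000)
applied force F = (0.0000, 1.6000, -1.9000)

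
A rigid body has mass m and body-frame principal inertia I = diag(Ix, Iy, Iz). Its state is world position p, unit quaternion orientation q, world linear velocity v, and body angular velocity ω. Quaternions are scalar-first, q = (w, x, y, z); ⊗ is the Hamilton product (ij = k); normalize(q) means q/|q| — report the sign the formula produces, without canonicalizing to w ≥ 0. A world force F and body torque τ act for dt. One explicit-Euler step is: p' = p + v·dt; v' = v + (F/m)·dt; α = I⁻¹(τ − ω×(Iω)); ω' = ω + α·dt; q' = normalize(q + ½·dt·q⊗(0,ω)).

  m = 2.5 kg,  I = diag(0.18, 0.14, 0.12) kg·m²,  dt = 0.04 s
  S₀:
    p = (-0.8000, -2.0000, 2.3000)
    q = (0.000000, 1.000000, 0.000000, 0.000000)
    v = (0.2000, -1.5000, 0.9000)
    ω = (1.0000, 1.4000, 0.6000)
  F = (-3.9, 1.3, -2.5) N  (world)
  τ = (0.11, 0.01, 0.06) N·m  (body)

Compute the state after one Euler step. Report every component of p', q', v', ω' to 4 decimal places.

p' = (-0.7920, -2.0600, 2.3360)
q' = (-0.0200, 0.9993, -0.0120, 0.0280)
v' = (0.1376, -1.4792, 0.8600)
ω' = (1.0282, 1.3926, 0.6387)

a = (-1.5600, 0.5200, -1.0000)
p + v·dt = (-0.7920, -2.0600, 2.3360)
new velocity v' = (0.1376, -1.4792, 0.8600)
(τ − ω×Iω)/I = (0.7044, -0.1857, 0.9667)
ω + α·dt = (1.0282, 1.3926, 0.6387)
Hamilton product q⊗(0,ω) = (-1.0000000, 0.0000000, -0.6000000, 1.4000000)
q' = normalize(q + ½dt·q⊗(0,ω)) = (-0.0200, 0.9993, -0.0120, 0.0280)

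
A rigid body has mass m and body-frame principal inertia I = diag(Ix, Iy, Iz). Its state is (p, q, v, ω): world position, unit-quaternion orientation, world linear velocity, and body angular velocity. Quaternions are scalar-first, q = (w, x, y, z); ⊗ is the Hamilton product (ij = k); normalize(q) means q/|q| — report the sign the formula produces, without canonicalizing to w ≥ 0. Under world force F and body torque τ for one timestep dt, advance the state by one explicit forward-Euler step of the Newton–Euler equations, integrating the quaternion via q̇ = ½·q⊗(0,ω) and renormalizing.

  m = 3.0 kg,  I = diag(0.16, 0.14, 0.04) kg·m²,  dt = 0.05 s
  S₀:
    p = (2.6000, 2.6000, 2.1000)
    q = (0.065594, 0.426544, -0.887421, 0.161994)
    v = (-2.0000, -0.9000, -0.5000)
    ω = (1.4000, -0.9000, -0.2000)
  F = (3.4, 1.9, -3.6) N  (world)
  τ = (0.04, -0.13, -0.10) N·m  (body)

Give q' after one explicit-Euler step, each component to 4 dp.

q⊗(0,ω) = (-1.3634417, 0.4151104, 0.2530658, 0.8453810)
q' = normalize(q + ½dt·q⊗(0,ω)) = (0.0315, 0.4365, -0.8803, 0.1830)

q' = (0.0315, 0.4365, -0.8803, 0.1830)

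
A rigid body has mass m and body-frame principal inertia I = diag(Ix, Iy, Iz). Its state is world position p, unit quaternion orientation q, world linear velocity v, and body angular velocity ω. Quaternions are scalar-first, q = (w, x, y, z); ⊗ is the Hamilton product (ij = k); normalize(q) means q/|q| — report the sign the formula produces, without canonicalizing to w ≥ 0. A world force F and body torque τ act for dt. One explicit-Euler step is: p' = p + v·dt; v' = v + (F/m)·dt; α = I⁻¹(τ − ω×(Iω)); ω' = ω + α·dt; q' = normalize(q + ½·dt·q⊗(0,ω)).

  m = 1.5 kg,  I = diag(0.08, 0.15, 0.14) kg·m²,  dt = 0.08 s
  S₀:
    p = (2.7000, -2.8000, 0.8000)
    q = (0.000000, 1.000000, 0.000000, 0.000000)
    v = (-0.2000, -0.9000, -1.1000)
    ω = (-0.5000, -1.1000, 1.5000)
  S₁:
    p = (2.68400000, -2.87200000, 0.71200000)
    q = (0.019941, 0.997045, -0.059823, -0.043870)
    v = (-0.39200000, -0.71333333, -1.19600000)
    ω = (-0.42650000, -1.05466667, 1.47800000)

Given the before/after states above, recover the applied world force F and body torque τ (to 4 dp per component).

F = (-3.6000, 3.5000, -1.8000)
τ = (0.0900, 0.1300, 0.0000)

v₁ − v₀ = (-0.19200000, 0.18666667, -0.09600000)
m·(v₁−v₀)/dt = (-3.6000, 3.5000, -1.8000)
ω₁ − ω₀ = (0.07350000, 0.04533333, -0.02200000)
precession coupling = (0.0165, 0.0450, 0.0385)
I·α + gyro = (0.0900, 0.1300, 0.0000)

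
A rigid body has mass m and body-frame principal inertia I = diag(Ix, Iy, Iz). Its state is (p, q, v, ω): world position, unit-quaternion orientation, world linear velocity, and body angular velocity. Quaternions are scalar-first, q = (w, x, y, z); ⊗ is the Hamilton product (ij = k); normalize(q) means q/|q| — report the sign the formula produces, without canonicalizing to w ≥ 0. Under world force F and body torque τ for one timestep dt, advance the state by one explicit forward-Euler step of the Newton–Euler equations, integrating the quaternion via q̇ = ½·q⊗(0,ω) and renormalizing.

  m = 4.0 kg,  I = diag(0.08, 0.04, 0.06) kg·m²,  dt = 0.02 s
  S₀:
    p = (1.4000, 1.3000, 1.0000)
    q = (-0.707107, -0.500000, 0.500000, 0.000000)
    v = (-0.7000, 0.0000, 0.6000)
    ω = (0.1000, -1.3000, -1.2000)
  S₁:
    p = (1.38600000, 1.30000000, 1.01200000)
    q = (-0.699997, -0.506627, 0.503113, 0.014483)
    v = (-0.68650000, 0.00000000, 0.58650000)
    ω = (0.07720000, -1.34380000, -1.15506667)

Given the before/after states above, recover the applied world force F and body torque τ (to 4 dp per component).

F = (2.7000, 0.0000, -2.7000)
τ = (-0.0600, -0.0900, 0.1400)

velocity change Δv = (0.01350000, 0.00000000, -0.01350000)
F = m·Δv/dt = (2.7000, 0.0000, -2.7000)
ω₁ − ω₀ = (-0.02280000, -0.04380000, 0.04493333)
ω₀×(Iω₀) = (0.0312, -0.0024, 0.0052)
τ = I·(Δω/dt) + ω₀×(Iω₀) = (-0.0600, -0.0900, 0.1400)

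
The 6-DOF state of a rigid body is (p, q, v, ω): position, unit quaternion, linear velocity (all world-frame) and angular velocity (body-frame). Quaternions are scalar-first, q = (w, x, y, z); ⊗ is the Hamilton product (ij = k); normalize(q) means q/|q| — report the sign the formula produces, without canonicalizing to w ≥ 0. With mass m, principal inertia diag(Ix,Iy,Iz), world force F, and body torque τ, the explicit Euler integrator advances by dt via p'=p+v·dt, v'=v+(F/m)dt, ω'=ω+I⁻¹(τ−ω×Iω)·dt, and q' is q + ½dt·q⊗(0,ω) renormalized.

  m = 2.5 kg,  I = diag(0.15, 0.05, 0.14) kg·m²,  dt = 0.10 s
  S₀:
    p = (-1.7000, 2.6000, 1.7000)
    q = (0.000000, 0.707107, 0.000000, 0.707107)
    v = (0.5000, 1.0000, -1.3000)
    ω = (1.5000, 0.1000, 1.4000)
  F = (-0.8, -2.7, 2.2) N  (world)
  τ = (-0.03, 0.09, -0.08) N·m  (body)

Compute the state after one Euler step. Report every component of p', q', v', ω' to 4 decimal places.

p' = (-1.6500, 2.7000, 1.5700)
q' = (-0.1020, 0.6999, 0.0035, 0.7069)
v' = (0.4680, 0.8920, -1.2120)
ω' = (1.4716, 0.2380, 1.3536)

ω×(Iω) gyroscopic = (0.0126, 0.0210, -0.0150)
(τ − ω×Iω)/I = (-0.2840, 1.3800, -0.4643)
new body rate ω' = (1.4716, 0.2380, 1.3536)
Hamilton product q⊗(0,ω) = (-2.0506103, -0.0707107, 0.0707107, 0.0707107)
q' = normalize(q + ½dt·q⊗(0,ω)) = (-0.1020, 0.6999, 0.0035, 0.7069)
linear accel F/m = (-0.3200, -1.0800, 0.8800)
new position p' = (-1.6500, 2.7000, 1.5700)
v' = v + a·dt = (0.4680, 0.8920, -1.2120)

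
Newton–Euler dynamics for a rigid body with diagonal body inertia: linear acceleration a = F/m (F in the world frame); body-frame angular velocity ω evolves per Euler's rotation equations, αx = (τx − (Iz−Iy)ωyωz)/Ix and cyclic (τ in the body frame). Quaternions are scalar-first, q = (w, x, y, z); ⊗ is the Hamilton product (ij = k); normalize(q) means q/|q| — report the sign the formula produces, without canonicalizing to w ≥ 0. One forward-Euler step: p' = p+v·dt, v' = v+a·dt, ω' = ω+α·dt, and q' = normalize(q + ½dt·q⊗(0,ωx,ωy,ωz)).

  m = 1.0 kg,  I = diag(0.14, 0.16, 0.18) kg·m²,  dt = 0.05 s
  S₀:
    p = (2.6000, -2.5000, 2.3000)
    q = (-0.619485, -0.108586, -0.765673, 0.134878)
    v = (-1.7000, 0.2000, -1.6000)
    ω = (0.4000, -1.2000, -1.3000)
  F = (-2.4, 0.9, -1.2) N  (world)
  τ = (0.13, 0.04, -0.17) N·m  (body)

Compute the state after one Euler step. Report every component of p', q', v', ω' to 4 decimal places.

p' = (2.5150, -2.4900, 2.2200)
q' = (-0.6363, -0.0858, -0.7485, 0.1658)
v' = (-1.8200, 0.2450, -1.6600)
ω' = (0.4353, -1.1940, -1.3446)

a = (-2.4000, 0.9000, -1.2000)
p' = p + v·dt = (2.5150, -2.4900, 2.2200)
v + (F/m)dt = (-1.8200, 0.2450, -1.6600)
ω×(Iω) gyroscopic = (0.0312, 0.0208, -0.0096)
(τ − ω×Iω)/I = (0.7057, 0.1200, -0.8911)
new body rate ω' = (0.4353, -1.1940, -1.3446)
Hamilton product q⊗(0,ω) = (-0.7000318, 0.9094345, 0.6561714, 1.2419029)
q' = normalize(q + ½dt·q⊗(0,ω)) = (-0.6363, -0.0858, -0.7485, 0.1658)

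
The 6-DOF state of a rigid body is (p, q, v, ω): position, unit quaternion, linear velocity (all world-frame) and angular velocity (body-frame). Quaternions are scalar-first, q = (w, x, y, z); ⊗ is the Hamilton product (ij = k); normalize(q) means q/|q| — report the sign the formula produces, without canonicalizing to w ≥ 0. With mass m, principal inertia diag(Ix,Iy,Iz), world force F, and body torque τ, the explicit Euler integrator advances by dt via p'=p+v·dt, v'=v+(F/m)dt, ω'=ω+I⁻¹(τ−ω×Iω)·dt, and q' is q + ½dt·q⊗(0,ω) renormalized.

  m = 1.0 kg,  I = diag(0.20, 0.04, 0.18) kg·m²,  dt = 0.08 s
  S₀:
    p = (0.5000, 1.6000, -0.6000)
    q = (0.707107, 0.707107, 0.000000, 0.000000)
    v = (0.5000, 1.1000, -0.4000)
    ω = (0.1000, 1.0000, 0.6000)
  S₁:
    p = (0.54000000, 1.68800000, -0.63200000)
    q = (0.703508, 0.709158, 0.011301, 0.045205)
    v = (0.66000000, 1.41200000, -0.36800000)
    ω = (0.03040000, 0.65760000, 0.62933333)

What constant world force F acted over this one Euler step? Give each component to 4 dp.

F = (2.0000, 3.9000, 0.4000)

Δv = v₁−v₀ = (0.16000000, 0.31200000, 0.03200000)
m·(v₁−v₀)/dt = (2.0000, 3.9000, 0.4000)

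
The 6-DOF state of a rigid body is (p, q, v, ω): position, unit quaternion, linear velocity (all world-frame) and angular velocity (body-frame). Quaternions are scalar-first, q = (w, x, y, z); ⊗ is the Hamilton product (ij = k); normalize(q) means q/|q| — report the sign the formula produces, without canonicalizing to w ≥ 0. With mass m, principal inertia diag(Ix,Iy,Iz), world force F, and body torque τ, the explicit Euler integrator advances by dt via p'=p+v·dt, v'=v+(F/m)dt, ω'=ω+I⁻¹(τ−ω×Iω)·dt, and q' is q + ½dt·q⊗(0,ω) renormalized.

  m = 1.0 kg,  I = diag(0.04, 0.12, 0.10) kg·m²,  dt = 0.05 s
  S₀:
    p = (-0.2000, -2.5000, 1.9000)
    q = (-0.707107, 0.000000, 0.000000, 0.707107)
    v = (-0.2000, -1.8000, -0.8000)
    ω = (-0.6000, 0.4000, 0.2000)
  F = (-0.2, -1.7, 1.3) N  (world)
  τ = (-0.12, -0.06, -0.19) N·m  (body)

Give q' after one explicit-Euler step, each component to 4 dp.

Hamilton product q⊗(0,ω) = (-0.1414214, 0.1414214, -0.7071070, -0.1414214)
q' = normalize(q + ½dt·q⊗(0,ω)) = (-0.7105, 0.0035, -0.0177, 0.7034)

q' = (-0.7105, 0.0035, -0.0177, 0.7034)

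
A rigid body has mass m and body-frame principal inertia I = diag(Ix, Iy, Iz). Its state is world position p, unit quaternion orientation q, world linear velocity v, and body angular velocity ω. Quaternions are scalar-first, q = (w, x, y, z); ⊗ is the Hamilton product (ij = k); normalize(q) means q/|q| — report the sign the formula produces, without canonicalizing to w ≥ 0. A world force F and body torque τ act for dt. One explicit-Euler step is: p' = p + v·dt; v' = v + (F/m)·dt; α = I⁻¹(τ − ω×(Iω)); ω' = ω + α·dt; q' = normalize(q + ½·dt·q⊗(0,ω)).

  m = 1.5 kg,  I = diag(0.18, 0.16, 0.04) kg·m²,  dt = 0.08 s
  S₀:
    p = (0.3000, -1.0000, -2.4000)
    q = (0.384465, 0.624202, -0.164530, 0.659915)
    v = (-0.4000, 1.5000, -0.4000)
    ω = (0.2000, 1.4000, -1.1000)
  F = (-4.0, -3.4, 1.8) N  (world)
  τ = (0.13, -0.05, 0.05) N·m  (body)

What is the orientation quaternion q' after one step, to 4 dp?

2q̇ = q⊗(0,ω) = (0.8314081, -0.6660050, 1.3568562, 0.4838773)
q' = normalize(q + ½dt·q⊗(0,ω)) = (0.4167, 0.5960, -0.1100, 0.6775)

q' = (0.4167, 0.5960, -0.1100, 0.6775)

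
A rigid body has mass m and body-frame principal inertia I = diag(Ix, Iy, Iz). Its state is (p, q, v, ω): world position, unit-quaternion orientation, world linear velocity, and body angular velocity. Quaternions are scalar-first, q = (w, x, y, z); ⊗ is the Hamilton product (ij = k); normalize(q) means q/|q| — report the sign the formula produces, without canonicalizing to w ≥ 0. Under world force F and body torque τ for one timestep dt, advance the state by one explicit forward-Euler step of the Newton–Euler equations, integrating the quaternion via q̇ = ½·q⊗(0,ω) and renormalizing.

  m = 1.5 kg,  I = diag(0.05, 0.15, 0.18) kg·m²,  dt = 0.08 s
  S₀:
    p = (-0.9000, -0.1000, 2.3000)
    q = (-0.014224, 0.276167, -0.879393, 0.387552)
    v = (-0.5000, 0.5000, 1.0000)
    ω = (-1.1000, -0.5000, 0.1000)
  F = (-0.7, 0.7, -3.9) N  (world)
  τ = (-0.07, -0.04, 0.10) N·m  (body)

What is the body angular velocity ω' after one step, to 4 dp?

gyro term ω×Iω = (-0.0015, 0.0143, 0.0550)
(τ − ω×Iω)/I = (-1.3700, -0.3620, 0.2500)
ω' = ω + α·dt = (-1.2096, -0.5290, 0.1200)

ω' = (-1.2096, -0.5290, 0.1200)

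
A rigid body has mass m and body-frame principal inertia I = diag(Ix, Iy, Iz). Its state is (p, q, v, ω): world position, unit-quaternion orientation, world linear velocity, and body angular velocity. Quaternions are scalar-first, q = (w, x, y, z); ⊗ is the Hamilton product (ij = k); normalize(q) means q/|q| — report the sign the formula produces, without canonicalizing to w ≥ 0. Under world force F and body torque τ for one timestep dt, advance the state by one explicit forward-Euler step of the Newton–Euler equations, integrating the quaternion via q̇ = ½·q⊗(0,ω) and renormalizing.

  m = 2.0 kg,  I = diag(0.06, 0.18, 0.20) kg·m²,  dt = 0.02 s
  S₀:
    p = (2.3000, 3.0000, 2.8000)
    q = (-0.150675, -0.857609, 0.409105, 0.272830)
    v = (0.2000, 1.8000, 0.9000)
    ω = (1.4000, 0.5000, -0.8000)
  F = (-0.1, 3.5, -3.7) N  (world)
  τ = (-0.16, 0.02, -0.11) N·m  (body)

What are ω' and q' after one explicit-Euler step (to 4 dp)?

ω' = (1.3493, 0.4848, -0.8194)
q' = (-0.1385, -0.8642, 0.4053, 0.2640)

α = I⁻¹(τ − ω×Iω) = (-2.5333, -0.7600, -0.9700)
ω' = ω + α·dt = (1.3493, 0.4848, -0.8194)
q⊗(0,ω) = (1.2143641, -0.6746440, -0.3794627, -0.8810115)
q' = normalize(q + ½dt·q⊗(0,ω)) = (-0.1385, -0.8642, 0.4053, 0.2640)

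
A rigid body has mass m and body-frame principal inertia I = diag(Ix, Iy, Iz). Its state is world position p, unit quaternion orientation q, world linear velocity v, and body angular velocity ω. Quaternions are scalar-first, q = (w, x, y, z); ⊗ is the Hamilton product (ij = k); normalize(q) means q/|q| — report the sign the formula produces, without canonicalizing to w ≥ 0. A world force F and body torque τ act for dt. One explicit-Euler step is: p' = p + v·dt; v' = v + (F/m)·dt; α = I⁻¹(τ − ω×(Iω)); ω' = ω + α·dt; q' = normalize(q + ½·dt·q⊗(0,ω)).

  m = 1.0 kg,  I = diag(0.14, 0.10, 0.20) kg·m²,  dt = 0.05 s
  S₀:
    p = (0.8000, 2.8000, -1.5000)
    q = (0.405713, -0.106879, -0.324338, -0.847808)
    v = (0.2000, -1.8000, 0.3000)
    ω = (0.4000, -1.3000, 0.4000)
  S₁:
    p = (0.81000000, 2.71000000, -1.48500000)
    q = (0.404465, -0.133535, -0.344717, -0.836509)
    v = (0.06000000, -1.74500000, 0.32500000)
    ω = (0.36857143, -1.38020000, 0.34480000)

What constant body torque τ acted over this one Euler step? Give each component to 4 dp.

ω₁ − ω₀ = (-0.03142857, -0.08020000, -0.05520000)
I·α + gyro = (-0.1400, -0.1700, -0.2000)

τ = (-0.1400, -0.1700, -0.2000)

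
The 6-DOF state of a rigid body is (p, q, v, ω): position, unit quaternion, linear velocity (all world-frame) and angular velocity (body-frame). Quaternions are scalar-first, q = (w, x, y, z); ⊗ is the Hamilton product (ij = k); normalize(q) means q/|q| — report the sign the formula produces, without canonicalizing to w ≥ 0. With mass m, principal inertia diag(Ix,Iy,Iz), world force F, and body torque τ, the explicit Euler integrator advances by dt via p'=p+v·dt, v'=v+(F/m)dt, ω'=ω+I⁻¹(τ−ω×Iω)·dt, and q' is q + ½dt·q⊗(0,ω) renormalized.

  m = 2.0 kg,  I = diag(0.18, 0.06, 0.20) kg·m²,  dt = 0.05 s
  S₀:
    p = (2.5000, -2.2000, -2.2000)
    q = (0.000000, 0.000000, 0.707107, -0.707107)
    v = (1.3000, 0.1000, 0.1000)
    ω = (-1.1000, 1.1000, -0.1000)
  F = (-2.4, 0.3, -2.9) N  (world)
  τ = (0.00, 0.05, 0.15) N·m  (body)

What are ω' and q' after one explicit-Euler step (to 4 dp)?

ω' = (-1.0957, 1.1435, -0.0988)
q' = (-0.0212, 0.0177, 0.7260, -0.6871)

angular accel α = (0.0856, 0.8700, 0.0240)
ω' = ω + α·dt = (-1.0957, 1.1435, -0.0988)
Hamilton product q⊗(0,ω) = (-0.8485284, 0.7071070, 0.7778177, 0.7778177)
updated quaternion q' = (-0.0212, 0.0177, 0.7260, -0.6871)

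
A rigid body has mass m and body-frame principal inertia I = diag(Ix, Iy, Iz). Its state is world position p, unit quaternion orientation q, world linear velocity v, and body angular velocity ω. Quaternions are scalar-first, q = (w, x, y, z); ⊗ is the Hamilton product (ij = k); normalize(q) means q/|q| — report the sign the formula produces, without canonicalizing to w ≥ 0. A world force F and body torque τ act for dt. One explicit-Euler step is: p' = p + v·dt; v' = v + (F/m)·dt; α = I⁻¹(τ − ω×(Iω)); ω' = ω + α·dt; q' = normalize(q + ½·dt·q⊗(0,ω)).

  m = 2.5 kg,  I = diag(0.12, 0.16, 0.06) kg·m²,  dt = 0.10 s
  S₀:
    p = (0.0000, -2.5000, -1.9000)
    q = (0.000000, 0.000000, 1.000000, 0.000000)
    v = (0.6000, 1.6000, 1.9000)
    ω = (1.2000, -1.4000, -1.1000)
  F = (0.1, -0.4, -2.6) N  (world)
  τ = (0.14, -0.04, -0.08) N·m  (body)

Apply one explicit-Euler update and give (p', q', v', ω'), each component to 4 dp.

a = F/m = (0.0400, -0.1600, -1.0400)
new position p' = (0.0600, -2.3400, -1.7100)
new velocity v' = (0.6040, 1.5840, 1.7960)
ω×(Iω) gyroscopic = (-0.1540, -0.0792, -0.0672)
angular accel α = (2.4500, 0.2450, -0.2133)
ω + α·dt = (1.4450, -1.3755, -1.1213)
2q̇ = q⊗(0,ω) = (1.4000000, -1.1000000, 0.0000000, -1.2000000)
q' = normalize(q + ½dt·q⊗(0,ω)) = (0.0696, -0.0547, 0.9943, -0.0597)

p' = (0.0600, -2.3400, -1.7100)
q' = (0.0696, -0.0547, 0.9943, -0.0597)
v' = (0.6040, 1.5840, 1.7960)
ω' = (1.4450, -1.3755, -1.1213)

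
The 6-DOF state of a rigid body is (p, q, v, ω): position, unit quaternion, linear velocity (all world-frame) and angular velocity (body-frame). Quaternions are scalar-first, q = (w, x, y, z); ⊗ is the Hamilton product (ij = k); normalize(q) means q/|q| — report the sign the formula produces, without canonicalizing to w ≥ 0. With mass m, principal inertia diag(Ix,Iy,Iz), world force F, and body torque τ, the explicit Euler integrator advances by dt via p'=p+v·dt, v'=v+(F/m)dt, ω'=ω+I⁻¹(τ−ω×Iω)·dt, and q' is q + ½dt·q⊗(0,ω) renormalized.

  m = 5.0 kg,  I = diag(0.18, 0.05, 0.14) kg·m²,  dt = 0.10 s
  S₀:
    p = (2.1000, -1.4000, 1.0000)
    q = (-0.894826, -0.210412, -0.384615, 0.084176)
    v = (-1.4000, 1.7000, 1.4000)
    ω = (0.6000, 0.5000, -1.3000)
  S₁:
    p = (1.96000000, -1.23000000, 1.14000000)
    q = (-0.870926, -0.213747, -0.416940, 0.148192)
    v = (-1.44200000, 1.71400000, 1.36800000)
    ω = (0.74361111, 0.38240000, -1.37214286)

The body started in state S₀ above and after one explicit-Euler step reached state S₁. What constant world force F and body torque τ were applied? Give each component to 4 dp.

rate change Δω = (0.14361111, -0.11760000, -0.07214286)
applied torque τ = (0.2000, -0.0900, -0.1400)
Δv = v₁−v₀ = (-0.04200000, 0.01400000, -0.03200000)
m·(v₁−v₀)/dt = (-2.1000, 0.7000, -1.6000)

F = (-2.1000, 0.7000, -1.6000)
τ = (0.2000, -0.0900, -0.1400)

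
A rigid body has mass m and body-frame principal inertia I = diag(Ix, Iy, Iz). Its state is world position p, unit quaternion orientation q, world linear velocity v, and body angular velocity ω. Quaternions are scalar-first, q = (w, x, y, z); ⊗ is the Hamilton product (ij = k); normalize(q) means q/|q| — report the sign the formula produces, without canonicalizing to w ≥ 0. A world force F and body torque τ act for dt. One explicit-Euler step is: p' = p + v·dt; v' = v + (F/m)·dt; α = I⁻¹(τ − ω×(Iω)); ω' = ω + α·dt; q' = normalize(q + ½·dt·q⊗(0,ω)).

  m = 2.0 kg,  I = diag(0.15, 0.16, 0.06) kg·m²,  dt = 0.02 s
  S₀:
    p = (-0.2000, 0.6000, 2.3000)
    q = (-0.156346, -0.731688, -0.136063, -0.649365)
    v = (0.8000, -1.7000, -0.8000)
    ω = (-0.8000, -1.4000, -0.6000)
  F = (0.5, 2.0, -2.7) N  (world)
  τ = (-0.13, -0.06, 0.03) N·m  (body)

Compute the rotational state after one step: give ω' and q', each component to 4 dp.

ω' = (-0.8061, -1.4129, -0.5937)
q' = (-0.1680, -0.7386, -0.1330, -0.6392)

angular accel α = (-0.3067, -0.6450, 0.3133)
new body rate ω' = (-0.8061, -1.4129, -0.5937)
2q̇ = q⊗(0,ω) = (-1.1654576, -0.7023964, 0.2993636, 1.0093204)
q + ½dt·q⊗(0,ω), renormalized = (-0.1680, -0.7386, -0.1330, -0.6392)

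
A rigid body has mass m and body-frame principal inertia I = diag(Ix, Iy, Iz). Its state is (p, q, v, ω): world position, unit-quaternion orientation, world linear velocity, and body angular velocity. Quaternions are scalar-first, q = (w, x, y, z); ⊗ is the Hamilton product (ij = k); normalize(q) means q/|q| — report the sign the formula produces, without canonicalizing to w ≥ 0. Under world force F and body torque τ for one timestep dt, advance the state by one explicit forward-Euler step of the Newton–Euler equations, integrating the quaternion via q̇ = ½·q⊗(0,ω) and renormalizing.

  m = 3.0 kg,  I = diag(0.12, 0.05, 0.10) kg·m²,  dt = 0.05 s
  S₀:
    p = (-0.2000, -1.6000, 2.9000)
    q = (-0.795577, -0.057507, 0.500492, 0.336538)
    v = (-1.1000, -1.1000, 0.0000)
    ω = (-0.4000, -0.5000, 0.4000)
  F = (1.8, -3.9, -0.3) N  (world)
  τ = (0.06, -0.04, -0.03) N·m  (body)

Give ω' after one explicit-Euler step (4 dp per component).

ω×(Iω) gyroscopic = (-0.0100, -0.0032, -0.0140)
α = I⁻¹(τ − ω×Iω) = (0.5833, -0.7360, -0.1600)
ω' = ω + α·dt = (-0.3708, -0.5368, 0.3920)

ω' = (-0.3708, -0.5368, 0.3920)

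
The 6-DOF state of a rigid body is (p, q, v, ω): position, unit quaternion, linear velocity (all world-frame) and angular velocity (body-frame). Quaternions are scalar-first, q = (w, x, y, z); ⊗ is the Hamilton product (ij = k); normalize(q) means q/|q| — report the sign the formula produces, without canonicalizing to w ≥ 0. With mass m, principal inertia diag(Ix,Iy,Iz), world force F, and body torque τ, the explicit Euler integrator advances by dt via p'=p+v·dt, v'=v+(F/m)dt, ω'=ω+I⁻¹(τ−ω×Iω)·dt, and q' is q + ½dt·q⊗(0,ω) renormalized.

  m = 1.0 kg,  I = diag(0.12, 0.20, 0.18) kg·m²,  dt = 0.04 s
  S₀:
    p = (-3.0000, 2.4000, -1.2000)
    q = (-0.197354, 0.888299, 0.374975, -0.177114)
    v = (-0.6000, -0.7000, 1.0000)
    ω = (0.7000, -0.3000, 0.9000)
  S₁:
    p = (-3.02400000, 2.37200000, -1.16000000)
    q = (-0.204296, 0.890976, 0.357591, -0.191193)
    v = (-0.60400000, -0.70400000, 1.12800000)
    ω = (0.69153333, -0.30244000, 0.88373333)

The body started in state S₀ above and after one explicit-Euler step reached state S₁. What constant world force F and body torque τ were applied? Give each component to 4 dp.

F = (-0.1000, -0.1000, 3.2000)
τ = (-0.0200, -0.0500, -0.0900)

Δω = ω₁−ω₀ = (-0.00846667, -0.00244000, -0.01626667)
I·α + gyro = (-0.0200, -0.0500, -0.0900)
velocity change Δv = (-0.00400000, -0.00400000, 0.12800000)
m·(v₁−v₀)/dt = (-0.1000, -0.1000, 3.2000)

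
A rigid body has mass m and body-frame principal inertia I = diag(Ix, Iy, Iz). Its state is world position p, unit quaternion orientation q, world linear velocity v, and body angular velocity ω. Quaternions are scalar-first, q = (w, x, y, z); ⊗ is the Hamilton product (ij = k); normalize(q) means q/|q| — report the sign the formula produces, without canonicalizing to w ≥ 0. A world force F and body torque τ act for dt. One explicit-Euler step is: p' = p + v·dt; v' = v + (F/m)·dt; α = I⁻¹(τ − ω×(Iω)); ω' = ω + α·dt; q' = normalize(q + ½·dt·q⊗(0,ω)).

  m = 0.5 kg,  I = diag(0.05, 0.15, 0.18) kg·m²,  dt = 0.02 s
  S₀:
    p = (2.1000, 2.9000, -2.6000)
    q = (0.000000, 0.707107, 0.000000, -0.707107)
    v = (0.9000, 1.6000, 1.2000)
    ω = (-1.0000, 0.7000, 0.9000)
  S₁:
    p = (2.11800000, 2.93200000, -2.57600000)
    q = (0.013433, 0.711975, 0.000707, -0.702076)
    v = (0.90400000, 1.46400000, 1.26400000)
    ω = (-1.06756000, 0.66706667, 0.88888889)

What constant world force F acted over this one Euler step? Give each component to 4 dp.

v₁ − v₀ = (0.00400000, -0.13600000, 0.06400000)
applied force F = (0.1000, -3.4000, 1.6000)

F = (0.1000, -3.4000, 1.6000)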